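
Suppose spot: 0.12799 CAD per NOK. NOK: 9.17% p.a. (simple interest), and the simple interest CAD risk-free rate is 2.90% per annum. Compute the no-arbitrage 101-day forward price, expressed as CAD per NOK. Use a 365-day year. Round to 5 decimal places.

0.12582

T = 101/365 years.
Growth of 1 CAD over T: 1 + 0.0290×101/365 = 1.0080247.
NOK growth factor: 1 + 0.0917×101/365 = 1.0253745.
Forward (CAD per NOK) = 0.12799 × 1.0080247 / 1.0253745 = 0.1258244.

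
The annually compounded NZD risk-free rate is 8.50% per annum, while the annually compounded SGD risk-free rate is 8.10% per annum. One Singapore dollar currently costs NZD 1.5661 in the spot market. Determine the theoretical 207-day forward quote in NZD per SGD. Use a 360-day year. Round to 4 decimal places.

T = 207/360 years.
NZD accumulates by (1 + 0.0850)^(207/360) = 1.0480261.
SGD accumulates by (1 + 0.0810)^(207/360) = 1.0458027.
CIP: F = S · (grow NZD)/(grow SGD) = 1.5661 × 1.0480261/1.0458027 = 1.569430 NZD per SGD.

1.5694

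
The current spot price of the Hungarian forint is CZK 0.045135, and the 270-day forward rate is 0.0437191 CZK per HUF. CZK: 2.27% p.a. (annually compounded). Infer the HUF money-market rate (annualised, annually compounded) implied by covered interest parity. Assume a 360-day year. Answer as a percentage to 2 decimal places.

6.71%

T = 270/360 years.
CIP gives F = S · g_CZK/g_HUF, so g_CZK/g_HUF = 0.0437191/0.045135 = 0.9686297.
The CZK side grows by (1 + 0.0227)^(270/360) = 1.0169771.
That pins the HUF growth at 1.0499132.
Annualise: 1.0499132^(360/270) − 1 = 0.067099 = 6.71%.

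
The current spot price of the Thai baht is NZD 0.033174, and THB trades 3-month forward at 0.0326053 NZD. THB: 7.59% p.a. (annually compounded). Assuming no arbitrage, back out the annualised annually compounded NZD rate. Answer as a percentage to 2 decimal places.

T = 3/12 years.
CIP gives F = S · g_NZD/g_THB, so g_NZD/g_THB = 0.0326053/0.033174 = 0.9828571.
The THB side grows by (1 + 0.0759)^(3/12) = 1.0184577.
So the NZD growth factor = 1.0009984.
r = 1.0009984^(12/3) − 1 = 0.004000 → 0.40%.

0.40%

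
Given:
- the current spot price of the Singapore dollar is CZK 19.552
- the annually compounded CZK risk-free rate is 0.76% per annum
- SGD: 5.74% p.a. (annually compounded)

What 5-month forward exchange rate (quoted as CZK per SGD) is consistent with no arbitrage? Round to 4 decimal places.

T = 5/12 years.
CZK accumulates by (1 + 0.0076)^(5/12) = 1.00315968.
SGD accumulates by (1 + 0.0574)^(5/12) = 1.02352796.
Forward (CZK per SGD) = 19.552 × 1.00315968 / 1.02352796 = 19.162914.

19.1629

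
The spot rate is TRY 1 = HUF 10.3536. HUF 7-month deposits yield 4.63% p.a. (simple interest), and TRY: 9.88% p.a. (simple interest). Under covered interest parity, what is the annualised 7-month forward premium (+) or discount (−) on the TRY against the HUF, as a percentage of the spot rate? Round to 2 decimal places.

T = 7/12 years.
F = S · g_HUF/g_TRY = 10.3536 × 1.0270083/1.0576333 = 10.0537995.
(F − S)/S ÷ T = (10.0537995 − 10.3536)/10.3536/(7/12) = -0.049639 → -4.96%.

-4.96%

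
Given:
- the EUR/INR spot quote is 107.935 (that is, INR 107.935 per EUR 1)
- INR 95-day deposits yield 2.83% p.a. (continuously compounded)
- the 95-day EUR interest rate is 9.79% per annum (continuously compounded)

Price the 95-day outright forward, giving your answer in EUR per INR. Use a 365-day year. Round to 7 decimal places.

T = 95/365 years.
INR accumulates by e^(0.0283×95/365) = 1.0073929.
EUR accumulates by e^(0.0979×95/365) = 1.0258082.
So F = 107.935 × 1.0073929 / 1.0258082 = 105.9974 (INR/EUR).
Invert for EUR per INR: 1 / 105.9974 = 0.0094342.

0.0094342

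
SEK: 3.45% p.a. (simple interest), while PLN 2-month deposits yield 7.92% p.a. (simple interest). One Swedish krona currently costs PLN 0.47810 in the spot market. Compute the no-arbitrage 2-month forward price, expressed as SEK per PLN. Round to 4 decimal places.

2.0762

T = 2/12 years.
Growth of 1 PLN over T: 1 + 0.0792×2/12 = 1.013200.
Growth of 1 SEK over T: 1 + 0.0345×2/12 = 1.005750.
Forward (PLN per SEK) = 0.4781 × 1.013200 / 1.005750 = 0.4816415.
Quoted the other way: 1/0.4816415 = 2.0762 SEK per PLN.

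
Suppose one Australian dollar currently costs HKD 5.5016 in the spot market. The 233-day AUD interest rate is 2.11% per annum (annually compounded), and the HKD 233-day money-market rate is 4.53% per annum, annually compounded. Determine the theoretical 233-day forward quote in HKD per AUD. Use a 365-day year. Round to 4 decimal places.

T = 233/365 years.
HKD accumulates by (1 + 0.0453)^(233/365) = 1.0286854.
AUD growth factor: (1 + 0.0211)^(233/365) = 1.0134184.
Forward (HKD per AUD) = 5.5016 × 1.0286854 / 1.0134184 = 5.584481.

5.5845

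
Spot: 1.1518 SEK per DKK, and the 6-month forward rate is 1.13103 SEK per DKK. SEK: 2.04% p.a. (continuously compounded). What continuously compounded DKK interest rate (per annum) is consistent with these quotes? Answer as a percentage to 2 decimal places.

5.68%

T = 6/12 years.
By CIP, F/S equals the SEK-to-DKK growth ratio: 1.13103/1.1518 = 0.9819674.
The SEK side grows by e^(0.0204×6/12) = 1.0102522.
So the DKK growth factor = 1.0288042.
Take logs: ln 1.0288042 / (6/12) = 0.056794, so 5.68%.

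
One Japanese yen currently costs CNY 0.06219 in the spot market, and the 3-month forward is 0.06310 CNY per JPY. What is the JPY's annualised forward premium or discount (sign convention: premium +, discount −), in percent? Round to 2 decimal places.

T = 3/12 years.
(F − S)/S = (0.06310 − 0.06219)/0.06219 = 0.0146326.
×(1/T) gives 5.85% p.a.

+5.85%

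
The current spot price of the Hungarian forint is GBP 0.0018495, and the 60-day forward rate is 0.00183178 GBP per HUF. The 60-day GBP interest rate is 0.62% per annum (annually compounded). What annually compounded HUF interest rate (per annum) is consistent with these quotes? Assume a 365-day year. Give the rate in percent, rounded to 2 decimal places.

T = 60/365 years.
CIP gives F = S · g_GBP/g_HUF, so g_GBP/g_HUF = 0.00183178/0.0018495 = 0.9904190.
The GBP side grows by (1 + 0.0062)^(60/365) = 1.0010165.
That pins the HUF growth at 1.010700.
r = 1.010700^(365/60) − 1 = 0.066888 → 6.69%.

6.69%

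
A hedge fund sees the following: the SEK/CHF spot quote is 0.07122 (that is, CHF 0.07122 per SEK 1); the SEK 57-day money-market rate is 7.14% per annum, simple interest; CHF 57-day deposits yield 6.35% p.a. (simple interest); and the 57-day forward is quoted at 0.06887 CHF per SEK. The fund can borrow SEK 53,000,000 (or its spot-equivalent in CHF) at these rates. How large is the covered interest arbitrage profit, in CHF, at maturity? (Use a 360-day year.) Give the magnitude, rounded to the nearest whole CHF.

T = 57/360 years.
Invest the SEK and cover forward: 53,000,000 × 1.011305 × 0.06887 = CHF 3,691,374.49.
Convert at spot and invest in CHF: 53,000,000 × 0.07122 × 1.010054167 = CHF 3,812,611.06.
The quoted forward undervalues SEK, so borrow SEK, convert to CHF at spot, deposit the CHF at 6.35%, and buy SEK forward at 0.06887 to cover the loan.
Profit = 3,812,611.06 − 3,691,374.49 = CHF 121,237.

CHF 121,237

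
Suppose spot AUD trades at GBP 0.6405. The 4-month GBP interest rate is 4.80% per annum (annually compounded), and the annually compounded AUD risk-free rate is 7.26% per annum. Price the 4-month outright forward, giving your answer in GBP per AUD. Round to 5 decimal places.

T = 4/12 years.
GBP accumulates by (1 + 0.0480)^(4/12) = 1.0157506.
Growth of 1 AUD over T: (1 + 0.0726)^(4/12) = 1.0236369.
CIP: F = S · (grow GBP)/(grow AUD) = 0.6405 × 1.0157506/1.0236369 = 0.6355655 GBP per AUD.

0.63557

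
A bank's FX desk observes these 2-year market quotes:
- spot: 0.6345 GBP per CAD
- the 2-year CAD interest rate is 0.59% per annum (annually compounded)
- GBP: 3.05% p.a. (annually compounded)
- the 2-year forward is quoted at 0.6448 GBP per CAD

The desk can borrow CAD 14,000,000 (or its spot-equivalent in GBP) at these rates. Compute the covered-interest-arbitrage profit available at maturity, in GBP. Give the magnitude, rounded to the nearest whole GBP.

GBP 299,091

T = 2 years.
Route A — deposit CAD, sell forward: 14,000,000 × 1.01183481 × 0.6448 = GBP 9,134,035.20.
Route B — convert at spot, deposit GBP: 14,000,000 × 0.6345 × 1.06193025 = GBP 9,433,126.41.
The quoted forward undervalues CAD, so borrow CAD, convert to GBP at spot, deposit the GBP at 3.05%, and buy CAD forward at 0.6448 to cover the loan.
Profit = 9,433,126.41 − 9,134,035.20 = GBP 299,091.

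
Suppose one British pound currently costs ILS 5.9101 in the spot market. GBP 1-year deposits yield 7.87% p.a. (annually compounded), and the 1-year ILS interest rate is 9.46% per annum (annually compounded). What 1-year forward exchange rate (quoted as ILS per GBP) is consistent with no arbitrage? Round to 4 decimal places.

T = 1 year.
ILS accumulates by (1 + 0.0946)^1 = 1.094600.
Growth of 1 GBP over T: (1 + 0.0787)^1 = 1.078700.
CIP: F = S · (grow ILS)/(grow GBP) = 5.9101 × 1.094600/1.078700 = 5.997215 ILS per GBP.

5.9972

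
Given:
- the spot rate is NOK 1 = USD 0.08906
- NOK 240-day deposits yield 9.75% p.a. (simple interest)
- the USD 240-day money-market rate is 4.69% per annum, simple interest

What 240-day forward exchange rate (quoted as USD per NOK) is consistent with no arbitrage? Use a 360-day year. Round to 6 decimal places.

0.086239

T = 240/360 years.
Growth of 1 USD over T: 1 + 0.0469×240/360 = 1.0312667.
NOK accumulates by 1 + 0.0975×240/360 = 1.065000.
So F = 0.08906 × 1.0312667 / 1.065000 = 0.08623907 (USD/NOK).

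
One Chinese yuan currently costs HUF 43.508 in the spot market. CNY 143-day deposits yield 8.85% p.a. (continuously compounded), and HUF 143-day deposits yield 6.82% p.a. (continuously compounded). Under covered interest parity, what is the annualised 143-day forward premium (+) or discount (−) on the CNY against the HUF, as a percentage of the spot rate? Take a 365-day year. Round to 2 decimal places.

-2.02%

T = 143/365 years.
No-arbitrage forward: 43.508 × 1.0270796 / 1.0352807 = 43.163346 HUF/CNY.
(F − S)/S ÷ T = (43.163346 − 43.508)/43.508/(143/365) = -0.020220 → -2.02%.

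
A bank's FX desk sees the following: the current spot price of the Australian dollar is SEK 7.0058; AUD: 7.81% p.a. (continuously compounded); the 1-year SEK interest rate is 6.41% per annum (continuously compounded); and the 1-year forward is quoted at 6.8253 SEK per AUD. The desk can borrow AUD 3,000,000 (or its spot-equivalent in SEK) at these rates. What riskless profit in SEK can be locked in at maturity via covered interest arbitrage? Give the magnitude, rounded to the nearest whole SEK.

SEK 269,558

T = 1 year.
Invest the AUD and cover forward: 3,000,000 × 1.0812307763 × 6.8253 = SEK 22,139,173.25.
Convert at spot and invest in SEK: 3,000,000 × 7.0058 × 1.0661990133 = SEK 22,408,731.14.
The quoted forward undervalues AUD, so borrow AUD, convert to SEK at spot, deposit the SEK at 6.41%, and buy AUD forward at 6.8253 to cover the loan.
Arbitrage profit = |22,139,173.25 − 22,408,731.14| = SEK 269,558.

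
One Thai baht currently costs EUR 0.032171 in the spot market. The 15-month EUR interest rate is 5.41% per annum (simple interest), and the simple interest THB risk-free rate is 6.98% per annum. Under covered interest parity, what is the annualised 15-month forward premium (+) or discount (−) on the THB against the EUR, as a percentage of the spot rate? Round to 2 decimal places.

-1.44%

T = 15/12 years.
CIP forward (EUR per THB) = 0.032171 × 1.067625/1.087250 = 0.031590309.
(F − S)/S ÷ T = (0.031590309 − 0.032171)/0.032171/(15/12) = -0.014440 → -1.44%.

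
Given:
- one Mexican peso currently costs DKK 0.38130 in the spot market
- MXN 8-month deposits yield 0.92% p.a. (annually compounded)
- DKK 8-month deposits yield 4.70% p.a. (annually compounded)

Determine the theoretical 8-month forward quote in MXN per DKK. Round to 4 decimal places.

2.5591

T = 8/12 years.
Growth of 1 DKK over T: (1 + 0.0470)^(8/12) = 1.0310929.
MXN growth factor: (1 + 0.0092)^(8/12) = 1.006124.
So F = 0.3813 × 1.0310929 / 1.006124 = 0.3907627 (DKK/MXN).
Quoted the other way: 1/0.3907627 = 2.5591 MXN per DKK.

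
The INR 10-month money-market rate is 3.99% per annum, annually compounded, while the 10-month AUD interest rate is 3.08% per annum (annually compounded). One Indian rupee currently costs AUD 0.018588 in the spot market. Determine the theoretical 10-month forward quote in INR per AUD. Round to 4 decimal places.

T = 10/12 years.
AUD accumulates by (1 + 0.0308)^(10/12) = 1.02560157.
INR accumulates by (1 + 0.0399)^(10/12) = 1.03314112.
CIP: F = S · (grow AUD)/(grow INR) = 0.018588 × 1.02560157/1.03314112 = 0.018452350 AUD per INR.
Invert for INR per AUD: 1 / 0.018452350 = 54.1936.

54.1936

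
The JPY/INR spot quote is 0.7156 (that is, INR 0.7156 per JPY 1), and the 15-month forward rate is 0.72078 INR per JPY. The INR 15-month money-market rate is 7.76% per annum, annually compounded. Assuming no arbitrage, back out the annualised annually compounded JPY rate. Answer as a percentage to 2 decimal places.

7.14%

T = 15/12 years.
By CIP, F/S equals the INR-to-JPY growth ratio: 0.72078/0.7156 = 1.0072387.
The INR side grows by (1 + 0.0776)^(15/12) = 1.0979232.
That pins the JPY growth at 1.0900328.
Annualise: 1.0900328^(12/15) − 1 = 0.071400 = 7.14%.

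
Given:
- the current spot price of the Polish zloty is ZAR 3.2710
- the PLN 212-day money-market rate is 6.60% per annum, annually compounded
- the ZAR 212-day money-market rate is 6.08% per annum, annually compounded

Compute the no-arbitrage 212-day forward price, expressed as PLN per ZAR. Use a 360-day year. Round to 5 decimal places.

T = 212/360 years.
ZAR accumulates by (1 + 0.0608)^(212/360) = 1.0353693.
PLN growth factor: (1 + 0.0660)^(212/360) = 1.0383551.
So F = 3.271 × 1.0353693 / 1.0383551 = 3.261594 (ZAR/PLN).
Invert for PLN per ZAR: 1 / 3.261594 = 0.30660.

0.30660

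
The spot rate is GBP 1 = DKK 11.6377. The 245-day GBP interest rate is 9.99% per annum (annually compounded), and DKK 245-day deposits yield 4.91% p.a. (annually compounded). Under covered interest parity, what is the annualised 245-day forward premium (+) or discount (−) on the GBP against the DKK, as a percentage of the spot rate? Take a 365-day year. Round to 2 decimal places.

-4.65%

T = 245/365 years.
CIP forward (DKK per GBP) = 11.6377 × 1.0326972/1.066001 = 11.2741172.
Annualised premium = (F − S)/S × (1/T) = (11.2741172 − 11.6377)/11.6377 ÷ (245/365) = -4.65%.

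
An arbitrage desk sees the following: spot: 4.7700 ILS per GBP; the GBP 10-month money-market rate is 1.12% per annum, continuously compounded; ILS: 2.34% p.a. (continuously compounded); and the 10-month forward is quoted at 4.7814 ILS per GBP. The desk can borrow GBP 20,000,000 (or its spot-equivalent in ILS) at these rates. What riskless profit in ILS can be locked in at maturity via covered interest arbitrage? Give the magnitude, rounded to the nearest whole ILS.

T = 10/12 years.
Route A — deposit GBP, sell forward: 20,000,000 × 1.0093770247 × 4.7814 = ILS 96,524,706.12.
Route B — convert at spot, deposit ILS: 20,000,000 × 4.7700 × 1.0196913669 = ILS 97,278,556.40.
The quoted forward undervalues GBP, so borrow GBP, convert to ILS at spot, deposit the ILS at 2.34%, and buy GBP forward at 4.7814 to cover the loan.
Arbitrage profit = |96,524,706.12 − 97,278,556.40| = ILS 753,850.

ILS 753,850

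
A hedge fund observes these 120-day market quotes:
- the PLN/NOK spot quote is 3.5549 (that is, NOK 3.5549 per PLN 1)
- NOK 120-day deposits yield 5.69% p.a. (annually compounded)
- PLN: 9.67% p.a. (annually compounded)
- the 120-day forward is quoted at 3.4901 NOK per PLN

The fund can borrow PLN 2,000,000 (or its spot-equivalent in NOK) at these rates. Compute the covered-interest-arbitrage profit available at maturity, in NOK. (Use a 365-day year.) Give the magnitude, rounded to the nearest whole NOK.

T = 120/365 years.
Route A — deposit PLN, sell forward: 2,000,000 × 1.030812236 × 3.4901 = NOK 7,195,275.57.
Route B — convert at spot, deposit NOK: 2,000,000 × 3.5549 × 1.018360523 = NOK 7,240,339.65.
The quoted forward undervalues PLN, so borrow PLN, convert to NOK at spot, deposit the NOK at 5.69%, and buy PLN forward at 3.4901 to cover the loan.
Arbitrage profit = |7,195,275.57 − 7,240,339.65| = NOK 45,064.

NOK 45,064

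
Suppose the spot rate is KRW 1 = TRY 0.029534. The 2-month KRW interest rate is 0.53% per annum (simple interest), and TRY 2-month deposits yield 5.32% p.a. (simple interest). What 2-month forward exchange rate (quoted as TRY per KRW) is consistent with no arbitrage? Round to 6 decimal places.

0.029770

T = 2/12 years.
TRY accumulates by 1 + 0.0532×2/12 = 1.0088667.
KRW accumulates by 1 + 0.0053×2/12 = 1.0008833.
CIP: F = S · (grow TRY)/(grow KRW) = 0.029534 × 1.0088667/1.0008833 = 0.02976957 TRY per KRW.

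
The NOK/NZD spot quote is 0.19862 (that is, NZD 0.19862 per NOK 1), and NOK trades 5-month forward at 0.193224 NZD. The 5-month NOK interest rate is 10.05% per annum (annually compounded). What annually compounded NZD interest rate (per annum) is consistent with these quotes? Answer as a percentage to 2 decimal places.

T = 5/12 years.
By CIP, F/S equals the NZD-to-NOK growth ratio: 0.193224/0.19862 = 0.9728325.
NOK growth factor: (1 + 0.1005)^(5/12) = 1.0407087.
So the NZD growth factor = 1.0124352.
r = 1.0124352^(12/5) − 1 = 0.030105 → 3.01%.

3.01%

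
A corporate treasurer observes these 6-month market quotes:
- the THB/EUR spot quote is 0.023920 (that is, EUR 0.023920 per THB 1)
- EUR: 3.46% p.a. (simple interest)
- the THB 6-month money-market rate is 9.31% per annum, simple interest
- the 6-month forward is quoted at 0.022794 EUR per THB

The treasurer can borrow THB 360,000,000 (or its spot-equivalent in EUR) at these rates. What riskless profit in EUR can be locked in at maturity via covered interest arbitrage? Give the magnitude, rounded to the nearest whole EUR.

EUR 172,352

T = 6/12 years.
Route A — deposit THB, sell forward: 360,000,000 × 1.046550 × 0.022794 = EUR 8,587,821.85.
Route B — convert at spot, deposit EUR: 360,000,000 × 0.023920 × 1.017300 = EUR 8,760,173.76.
The quoted forward undervalues THB, so borrow THB, convert to EUR at spot, deposit the EUR at 3.46%, and buy THB forward at 0.022794 to cover the loan.
Profit = 8,760,173.76 − 8,587,821.85 = EUR 172,352.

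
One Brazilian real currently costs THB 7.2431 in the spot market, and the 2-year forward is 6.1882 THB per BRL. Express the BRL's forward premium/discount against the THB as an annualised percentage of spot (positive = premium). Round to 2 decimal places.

T = 2 years.
Period premium: (6.1882 − 7.2431)/7.2431 = -0.1456421.
Annualise by dividing by T: -0.1456421 / 2 = -0.072821 → -7.28%.

-7.28%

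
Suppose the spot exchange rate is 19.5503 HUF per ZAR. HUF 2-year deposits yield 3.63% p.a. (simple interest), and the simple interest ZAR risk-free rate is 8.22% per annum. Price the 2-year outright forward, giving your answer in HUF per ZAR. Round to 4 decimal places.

18.0090

T = 2 years.
HUF accumulates by 1 + 0.0363×2 = 1.072600.
ZAR growth factor: 1 + 0.0822×2 = 1.164400.
CIP: F = S · (grow HUF)/(grow ZAR) = 19.5503 × 1.072600/1.164400 = 18.008976 HUF per ZAR.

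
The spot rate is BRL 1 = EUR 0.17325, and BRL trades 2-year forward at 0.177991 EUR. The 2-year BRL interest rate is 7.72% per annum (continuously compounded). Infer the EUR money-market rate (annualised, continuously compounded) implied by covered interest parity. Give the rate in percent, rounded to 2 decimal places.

9.07%

T = 2 years.
F/S = 0.177991/0.17325 = 1.0273651 = (growth of EUR) / (growth of BRL).
BRL growth factor: e^(0.0772×2) = 1.1669576.
Hence g_EUR = 1.1988915.
Take logs: ln 1.1988915 / 2 = 0.090699, so 9.07%.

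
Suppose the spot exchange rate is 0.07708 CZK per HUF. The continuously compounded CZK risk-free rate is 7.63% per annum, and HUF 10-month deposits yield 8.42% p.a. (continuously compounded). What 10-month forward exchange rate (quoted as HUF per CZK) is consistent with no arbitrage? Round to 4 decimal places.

13.0592

T = 10/12 years.
CZK accumulates by e^(0.0763×10/12) = 1.06564829.
Growth of 1 HUF over T: e^(0.0842×10/12) = 1.07268695.
CIP: F = S · (grow CZK)/(grow HUF) = 0.07708 × 1.06564829/1.07268695 = 0.076574223 CZK per HUF.
Quoted the other way: 1/0.076574223 = 13.0592 HUF per CZK.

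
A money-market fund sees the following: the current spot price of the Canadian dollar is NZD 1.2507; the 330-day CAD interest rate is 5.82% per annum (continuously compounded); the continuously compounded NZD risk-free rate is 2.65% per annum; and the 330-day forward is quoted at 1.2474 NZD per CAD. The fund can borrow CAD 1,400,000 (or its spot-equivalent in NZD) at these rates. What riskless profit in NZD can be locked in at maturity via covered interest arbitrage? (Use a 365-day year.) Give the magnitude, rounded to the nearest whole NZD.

T = 330/365 years.
Keep in CAD, deliver into the forward: 1,400,000·1.054028172·1.2474 = NZD 1,840,712.64.
Swap to NZD now, deposit: 1,400,000·1.2507·1.024248225 = NZD 1,793,438.16.
The quoted forward overvalues CAD, so borrow NZD, buy CAD at spot, deposit the CAD at 5.82%, and sell the proceeds forward at 1.2474.
Arbitrage profit = |1,840,712.64 − 1,793,438.16| = NZD 47,274.

NZD 47,274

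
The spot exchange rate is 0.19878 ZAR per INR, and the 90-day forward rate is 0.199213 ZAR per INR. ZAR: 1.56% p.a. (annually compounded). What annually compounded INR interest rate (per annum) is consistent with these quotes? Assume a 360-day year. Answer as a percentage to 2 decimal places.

T = 90/360 years.
By CIP, F/S equals the ZAR-to-INR growth ratio: 0.199213/0.19878 = 1.0021783.
The ZAR side grows by (1 + 0.0156)^(90/360) = 1.0038774.
So the INR growth factor = 1.0016954.
Annualise: 1.0016954^(360/90) − 1 = 0.006799 = 0.68%.

0.68%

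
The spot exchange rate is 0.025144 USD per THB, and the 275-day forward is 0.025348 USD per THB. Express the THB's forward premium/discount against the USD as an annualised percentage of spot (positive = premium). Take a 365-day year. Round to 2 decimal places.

+1.08%

T = 275/365 years.
THB trades forward at +0.81133% vs spot over the period.
Annualise by dividing by T: 0.0081133 / (275/365) = 0.010769 → 1.08%.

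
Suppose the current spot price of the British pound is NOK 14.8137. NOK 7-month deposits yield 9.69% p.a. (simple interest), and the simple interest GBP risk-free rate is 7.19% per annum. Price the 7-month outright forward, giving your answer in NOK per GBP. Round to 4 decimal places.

T = 7/12 years.
Growth of 1 NOK over T: 1 + 0.0969×7/12 = 1.056525.
GBP growth factor: 1 + 0.0719×7/12 = 1.04194167.
So F = 14.8137 × 1.056525 / 1.04194167 = 15.021037 (NOK/GBP).

15.0210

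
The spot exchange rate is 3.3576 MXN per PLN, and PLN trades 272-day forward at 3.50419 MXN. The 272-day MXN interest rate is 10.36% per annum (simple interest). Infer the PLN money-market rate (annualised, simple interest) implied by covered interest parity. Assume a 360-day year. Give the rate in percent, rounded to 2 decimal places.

T = 272/360 years.
F/S = 3.50419/3.3576 = 1.0436592 = (growth of MXN) / (growth of PLN).
The MXN side grows by 1 + 0.1036×272/360 = 1.0782756.
Hence g_PLN = 1.0331683.
(1.0331683 − 1)/T = 0.043899, i.e. 4.39%.

4.39%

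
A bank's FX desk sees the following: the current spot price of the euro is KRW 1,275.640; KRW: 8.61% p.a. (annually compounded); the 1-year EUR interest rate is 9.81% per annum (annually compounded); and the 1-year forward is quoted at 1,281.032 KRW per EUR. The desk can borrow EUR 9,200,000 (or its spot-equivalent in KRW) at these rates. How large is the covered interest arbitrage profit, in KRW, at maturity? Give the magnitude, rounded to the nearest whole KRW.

T = 1 year.
Invest the EUR and cover forward: 9,200,000 × 1.098100 × 1281.032 = KRW 12,941,651,400.64.
Convert at spot and invest in KRW: 9,200,000 × 1275.640 × 1.086100 = KRW 12,746,347,956.80.
The quoted forward overvalues EUR, so borrow KRW, buy EUR at spot, deposit the EUR at 9.81%, and sell the proceeds forward at 1,281.032.
Profit = 12,941,651,400.64 − 12,746,347,956.80 = KRW 195,303,444.

KRW 195,303,444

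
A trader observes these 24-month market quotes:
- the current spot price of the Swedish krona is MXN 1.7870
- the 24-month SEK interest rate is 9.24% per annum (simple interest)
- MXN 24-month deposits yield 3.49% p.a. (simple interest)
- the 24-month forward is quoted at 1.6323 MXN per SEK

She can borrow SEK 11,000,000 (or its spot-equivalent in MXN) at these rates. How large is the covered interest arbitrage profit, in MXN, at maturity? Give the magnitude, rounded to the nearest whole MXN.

MXN 244,381

T = 2 years.
Route A — deposit SEK, sell forward: 11,000,000 × 1.184800 × 1.6323 = MXN 21,273,439.44.
Route B — convert at spot, deposit MXN: 11,000,000 × 1.7870 × 1.069800 = MXN 21,029,058.60.
The quoted forward overvalues SEK, so borrow MXN, buy SEK at spot, deposit the SEK at 9.24%, and sell the proceeds forward at 1.6323.
Profit = 21,273,439.44 − 21,029,058.60 = MXN 244,381.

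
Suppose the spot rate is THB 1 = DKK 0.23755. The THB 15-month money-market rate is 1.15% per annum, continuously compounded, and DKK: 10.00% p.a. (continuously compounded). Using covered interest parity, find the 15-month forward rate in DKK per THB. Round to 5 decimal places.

0.26534

T = 15/12 years.
DKK growth factor: e^(0.1000×15/12) = 1.1331485.
THB growth factor: e^(0.0115×15/12) = 1.0144788.
Forward (DKK per THB) = 0.23755 × 1.1331485 / 1.0144788 = 0.2653377.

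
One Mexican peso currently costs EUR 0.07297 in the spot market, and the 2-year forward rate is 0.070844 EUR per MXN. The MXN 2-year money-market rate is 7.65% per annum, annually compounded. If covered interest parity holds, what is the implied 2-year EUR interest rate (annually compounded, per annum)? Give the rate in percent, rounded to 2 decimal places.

T = 2 years.
By CIP, F/S equals the EUR-to-MXN growth ratio: 0.070844/0.07297 = 0.9708647.
The MXN side grows by (1 + 0.0765)^2 = 1.1588523.
Hence g_EUR = 1.1250888.
r = 1.1250888^(1/2) − 1 = 0.060702 → 6.07%.

6.07%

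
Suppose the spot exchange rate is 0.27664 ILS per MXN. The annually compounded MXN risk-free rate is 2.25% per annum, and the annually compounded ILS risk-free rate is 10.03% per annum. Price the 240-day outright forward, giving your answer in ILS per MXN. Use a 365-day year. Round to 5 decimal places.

0.29031

T = 240/365 years.
Growth of 1 ILS over T: (1 + 0.1003)^(240/365) = 1.064866.
MXN growth factor: (1 + 0.0225)^(240/365) = 1.0147381.
So F = 0.27664 × 1.064866 / 1.0147381 = 0.2903060 (ILS/MXN).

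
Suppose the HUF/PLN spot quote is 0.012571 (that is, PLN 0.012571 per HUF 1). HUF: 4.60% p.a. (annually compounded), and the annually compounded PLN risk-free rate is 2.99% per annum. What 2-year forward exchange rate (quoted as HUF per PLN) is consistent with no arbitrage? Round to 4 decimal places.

T = 2 years.
PLN accumulates by (1 + 0.0299)^2 = 1.06069401.
Growth of 1 HUF over T: (1 + 0.0460)^2 = 1.094116.
CIP: F = S · (grow PLN)/(grow HUF) = 0.012571 × 1.06069401/1.094116 = 0.012186993 PLN per HUF.
Invert for HUF per PLN: 1 / 0.012186993 = 82.0547.

82.0547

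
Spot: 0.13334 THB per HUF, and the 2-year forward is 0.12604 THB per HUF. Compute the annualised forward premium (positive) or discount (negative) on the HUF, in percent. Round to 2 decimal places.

-2.74%

T = 2 years.
HUF trades forward at -5.47473% vs spot over the period.
Per annum: -0.0547473 / 2 = -0.027374 = -2.74%.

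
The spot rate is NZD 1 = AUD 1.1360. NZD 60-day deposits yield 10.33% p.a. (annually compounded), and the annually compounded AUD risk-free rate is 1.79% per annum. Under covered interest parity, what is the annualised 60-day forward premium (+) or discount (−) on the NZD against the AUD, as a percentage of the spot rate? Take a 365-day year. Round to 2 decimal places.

T = 60/365 years.
No-arbitrage forward: 1.136 × 1.0029207 / 1.0162911 = 1.1210547 AUD/NZD.
(F − S)/S ÷ T = (1.1210547 − 1.136)/1.136/(60/365) = -0.080033 → -8.00%.

-8.00%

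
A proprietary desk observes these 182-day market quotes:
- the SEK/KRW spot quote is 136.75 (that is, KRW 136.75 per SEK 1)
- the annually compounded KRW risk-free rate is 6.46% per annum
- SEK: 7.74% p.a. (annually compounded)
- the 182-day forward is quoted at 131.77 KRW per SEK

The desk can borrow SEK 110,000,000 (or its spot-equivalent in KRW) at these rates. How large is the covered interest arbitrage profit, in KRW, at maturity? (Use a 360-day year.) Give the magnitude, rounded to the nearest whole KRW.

KRW 474,744,254

T = 182/360 years.
Route A — deposit SEK, sell forward: 110,000,000 × 1.038408794656 × 131.77 = KRW 15,051,423,955.90.
Route B — convert at spot, deposit KRW: 110,000,000 × 136.75 × 1.032153445894 = KRW 15,526,168,209.86.
The quoted forward undervalues SEK, so borrow SEK, convert to KRW at spot, deposit the KRW at 6.46%, and buy SEK forward at 131.77 to cover the loan.
Profit = 15,526,168,209.86 − 15,051,423,955.90 = KRW 474,744,254.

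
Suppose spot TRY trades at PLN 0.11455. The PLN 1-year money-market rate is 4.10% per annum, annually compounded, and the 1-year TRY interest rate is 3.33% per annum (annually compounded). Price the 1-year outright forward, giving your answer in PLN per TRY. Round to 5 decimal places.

T = 1 year.
PLN accumulates by (1 + 0.0410)^1 = 1.041000.
TRY growth factor: (1 + 0.0333)^1 = 1.033300.
Forward (PLN per TRY) = 0.11455 × 1.041000 / 1.033300 = 0.1154036.

0.11540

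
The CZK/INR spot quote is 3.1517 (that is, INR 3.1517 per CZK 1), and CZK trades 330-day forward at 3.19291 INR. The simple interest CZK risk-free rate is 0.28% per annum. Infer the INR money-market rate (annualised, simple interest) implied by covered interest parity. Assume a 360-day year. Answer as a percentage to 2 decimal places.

T = 330/360 years.
By CIP, F/S equals the INR-to-CZK growth ratio: 3.19291/3.1517 = 1.0130755.
CZK growth factor: 1 + 0.0028×330/360 = 1.0025667.
Hence g_INR = 1.0156758.
r = (1.0156758 − 1)/(330/360) = 0.017101 → 1.71%.

1.71%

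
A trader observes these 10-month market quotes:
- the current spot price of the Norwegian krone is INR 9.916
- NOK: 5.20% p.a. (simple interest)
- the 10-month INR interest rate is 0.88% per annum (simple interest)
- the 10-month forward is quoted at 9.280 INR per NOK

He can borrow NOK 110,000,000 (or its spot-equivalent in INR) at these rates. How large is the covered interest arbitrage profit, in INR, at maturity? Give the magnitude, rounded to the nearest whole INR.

T = 10/12 years.
Keep in NOK, deliver into the forward: 110,000,000·1.043333333333·9.280 = INR 1,065,034,666.67.
Swap to INR now, deposit: 110,000,000·9.916·1.007333333333 = INR 1,098,758,906.67.
The quoted forward undervalues NOK, so borrow NOK, convert to INR at spot, deposit the INR at 0.88%, and buy NOK forward at 9.280 to cover the loan.
The gap between the two covered legs is INR 33,724,240.

INR 33,724,240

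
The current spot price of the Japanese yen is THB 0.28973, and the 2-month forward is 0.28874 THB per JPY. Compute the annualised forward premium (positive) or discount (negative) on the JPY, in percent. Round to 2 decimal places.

-2.05%

T = 2/12 years.
Period premium: (0.28874 − 0.28973)/0.28973 = -0.0034170.
Per annum: -0.0034170 / (2/12) = -0.020502 = -2.05%.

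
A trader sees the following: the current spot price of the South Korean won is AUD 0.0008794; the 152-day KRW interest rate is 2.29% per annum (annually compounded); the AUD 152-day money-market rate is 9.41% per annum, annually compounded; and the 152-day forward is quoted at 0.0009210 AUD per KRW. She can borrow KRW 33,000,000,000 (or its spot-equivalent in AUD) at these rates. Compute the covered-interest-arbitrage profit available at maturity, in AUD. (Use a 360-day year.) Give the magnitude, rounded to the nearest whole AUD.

T = 152/360 years.
Keep in KRW, deliver into the forward: 33,000,000,000·1.009605683·0.0009210 = AUD 30,684,945.52.
Swap to AUD now, deposit: 33,000,000,000·0.0008794·1.0387014573 = AUD 30,143,324.03.
The quoted forward overvalues KRW, so borrow AUD, buy KRW at spot, deposit the KRW at 2.29%, and sell the proceeds forward at 0.0009210.
Arbitrage profit = |30,684,945.52 − 30,143,324.03| = AUD 541,621.

AUD 541,621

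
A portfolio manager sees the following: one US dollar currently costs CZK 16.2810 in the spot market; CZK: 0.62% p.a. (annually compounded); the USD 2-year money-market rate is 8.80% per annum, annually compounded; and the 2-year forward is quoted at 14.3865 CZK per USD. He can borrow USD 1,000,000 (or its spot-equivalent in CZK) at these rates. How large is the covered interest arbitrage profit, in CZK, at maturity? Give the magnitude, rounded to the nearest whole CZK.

T = 2 years.
Route A — deposit USD, sell forward: 1,000,000 × 1.183744 × 14.3865 = CZK 17,029,933.06.
Route B — convert at spot, deposit CZK: 1,000,000 × 16.2810 × 1.01243844 = CZK 16,483,510.24.
The quoted forward overvalues USD, so borrow CZK, buy USD at spot, deposit the USD at 8.80%, and sell the proceeds forward at 14.3865.
Arbitrage profit = |17,029,933.06 − 16,483,510.24| = CZK 546,423.

CZK 546,423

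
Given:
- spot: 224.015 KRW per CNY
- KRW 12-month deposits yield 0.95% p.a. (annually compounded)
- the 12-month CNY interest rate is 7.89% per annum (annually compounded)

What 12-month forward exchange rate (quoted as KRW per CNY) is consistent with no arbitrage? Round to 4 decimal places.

T = 1 year.
KRW growth factor: (1 + 0.0095)^1 = 1.009500.
CNY growth factor: (1 + 0.0789)^1 = 1.078900.
Forward (KRW per CNY) = 224.015 × 1.009500 / 1.078900 = 209.605285.

209.6053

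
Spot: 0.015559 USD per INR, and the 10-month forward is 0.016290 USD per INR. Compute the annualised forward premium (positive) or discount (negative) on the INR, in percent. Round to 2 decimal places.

+5.64%

T = 10/12 years.
(F − S)/S = (0.016290 − 0.015559)/0.015559 = 0.0469825.
×(1/T) gives 5.64% p.a.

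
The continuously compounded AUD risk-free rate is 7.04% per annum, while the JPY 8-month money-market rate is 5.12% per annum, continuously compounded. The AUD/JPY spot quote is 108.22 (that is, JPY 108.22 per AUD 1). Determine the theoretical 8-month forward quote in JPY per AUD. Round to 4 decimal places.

106.8436

T = 8/12 years.
Growth of 1 JPY over T: e^(0.0512×8/12) = 1.034722561.
Growth of 1 AUD over T: e^(0.0704×8/12) = 1.048052137.
CIP: F = S · (grow JPY)/(grow AUD) = 108.22 × 1.034722561/1.048052137 = 106.843612 JPY per AUD.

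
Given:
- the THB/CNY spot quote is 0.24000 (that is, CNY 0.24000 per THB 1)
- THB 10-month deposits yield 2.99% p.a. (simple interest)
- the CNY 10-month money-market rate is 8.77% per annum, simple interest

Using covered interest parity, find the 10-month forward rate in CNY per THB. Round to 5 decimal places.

T = 10/12 years.
CNY accumulates by 1 + 0.0877×10/12 = 1.0730833.
THB growth factor: 1 + 0.0299×10/12 = 1.0249167.
So F = 0.24 × 1.0730833 / 1.0249167 = 0.2512789 (CNY/THB).

0.25128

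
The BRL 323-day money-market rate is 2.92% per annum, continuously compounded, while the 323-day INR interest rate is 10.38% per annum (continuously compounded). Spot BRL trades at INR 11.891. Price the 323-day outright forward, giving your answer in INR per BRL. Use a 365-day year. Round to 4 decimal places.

12.7025

T = 323/365 years.
INR accumulates by e^(0.1038×323/365) = 1.09620684.
BRL accumulates by e^(0.0292×323/365) = 1.02617675.
Forward (INR per BRL) = 11.891 × 1.09620684 / 1.02617675 = 12.702486.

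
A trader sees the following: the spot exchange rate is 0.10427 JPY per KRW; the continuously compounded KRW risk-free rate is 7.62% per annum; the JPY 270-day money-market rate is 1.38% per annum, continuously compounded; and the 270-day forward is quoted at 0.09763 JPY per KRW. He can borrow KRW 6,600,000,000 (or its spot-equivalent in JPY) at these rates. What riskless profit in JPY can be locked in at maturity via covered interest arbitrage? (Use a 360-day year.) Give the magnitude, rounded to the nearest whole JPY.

JPY 13,086,000

T = 270/360 years.
Invest the KRW and cover forward: 6,600,000,000 × 1.05881462068 × 0.09763 = JPY 682,255,671.35.
Convert at spot and invest in JPY: 6,600,000,000 × 0.10427 × 1.01040374652 = JPY 695,341,671.09.
The quoted forward undervalues KRW, so borrow KRW, convert to JPY at spot, deposit the JPY at 1.38%, and buy KRW forward at 0.09763 to cover the loan.
Arbitrage profit = |682,255,671.35 − 695,341,671.09| = JPY 13,086,000.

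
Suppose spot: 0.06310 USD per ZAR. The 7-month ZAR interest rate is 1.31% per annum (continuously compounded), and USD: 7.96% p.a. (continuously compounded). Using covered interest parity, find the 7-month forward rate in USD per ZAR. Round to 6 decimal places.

0.065596

T = 7/12 years.
USD growth factor: e^(0.0796×7/12) = 1.0475282.
ZAR growth factor: e^(0.0131×7/12) = 1.0076709.
CIP: F = S · (grow USD)/(grow ZAR) = 0.0631 × 1.0475282/1.0076709 = 0.06559585 USD per ZAR.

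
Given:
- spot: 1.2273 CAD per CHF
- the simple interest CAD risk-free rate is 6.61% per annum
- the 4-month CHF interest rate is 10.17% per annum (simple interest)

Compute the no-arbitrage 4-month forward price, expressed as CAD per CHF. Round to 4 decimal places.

T = 4/12 years.
Growth of 1 CAD over T: 1 + 0.0661×4/12 = 1.0220333.
Growth of 1 CHF over T: 1 + 0.1017×4/12 = 1.033900.
Forward (CAD per CHF) = 1.2273 × 1.0220333 / 1.033900 = 1.213214.

1.2132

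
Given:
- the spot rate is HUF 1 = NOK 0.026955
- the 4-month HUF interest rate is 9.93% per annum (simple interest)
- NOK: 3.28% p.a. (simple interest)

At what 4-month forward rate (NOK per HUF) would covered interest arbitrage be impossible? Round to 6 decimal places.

T = 4/12 years.
Growth of 1 NOK over T: 1 + 0.0328×4/12 = 1.0109333.
Growth of 1 HUF over T: 1 + 0.0993×4/12 = 1.033100.
So F = 0.026955 × 1.0109333 / 1.033100 = 0.02637664 (NOK/HUF).

0.026377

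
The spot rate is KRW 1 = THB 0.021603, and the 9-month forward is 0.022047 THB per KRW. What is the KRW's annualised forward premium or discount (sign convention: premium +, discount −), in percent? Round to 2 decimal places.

+2.74%

T = 9/12 years.
KRW trades forward at +2.05527% vs spot over the period.
×(1/T) gives 2.74% p.a.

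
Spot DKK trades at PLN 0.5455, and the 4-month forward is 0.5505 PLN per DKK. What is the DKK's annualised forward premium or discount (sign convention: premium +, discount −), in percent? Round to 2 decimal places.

+2.75%

T = 4/12 years.
(F − S)/S = (0.5505 − 0.5455)/0.5455 = 0.0091659.
×(1/T) gives 2.75% p.a.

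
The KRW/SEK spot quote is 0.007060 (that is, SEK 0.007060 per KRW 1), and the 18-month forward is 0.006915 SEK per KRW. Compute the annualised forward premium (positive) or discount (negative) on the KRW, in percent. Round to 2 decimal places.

-1.37%

T = 18/12 years.
KRW trades forward at -2.05382% vs spot over the period.
Per annum: -0.0205382 / (18/12) = -0.013692 = -1.37%.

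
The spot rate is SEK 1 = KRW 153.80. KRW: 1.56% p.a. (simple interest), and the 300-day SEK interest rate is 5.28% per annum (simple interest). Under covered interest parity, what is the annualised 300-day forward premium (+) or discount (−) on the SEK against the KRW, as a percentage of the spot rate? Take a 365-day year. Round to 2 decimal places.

T = 300/365 years.
F = S · g_KRW/g_SEK = 153.8 × 1.0128219/1.0433973 = 149.29309.
Annualised premium = (F − S)/S × (1/T) = (149.29309 − 153.8)/153.8 ÷ (300/365) = -3.57%.

-3.57%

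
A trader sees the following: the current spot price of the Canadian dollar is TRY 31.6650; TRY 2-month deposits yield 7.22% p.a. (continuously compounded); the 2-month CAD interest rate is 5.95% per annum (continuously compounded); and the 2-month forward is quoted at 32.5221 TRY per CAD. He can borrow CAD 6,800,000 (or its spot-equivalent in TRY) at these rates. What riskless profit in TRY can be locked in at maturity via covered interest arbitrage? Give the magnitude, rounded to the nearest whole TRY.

T = 2/12 years.
Keep in CAD, deliver into the forward: 6,800,000·1.00996599974·32.5221 = TRY 223,354,263.63.
Swap to TRY now, deposit: 6,800,000·31.6650·1.01210602517 = TRY 217,928,693.55.
The quoted forward overvalues CAD, so borrow TRY, buy CAD at spot, deposit the CAD at 5.95%, and sell the proceeds forward at 32.5221.
Profit = 223,354,263.63 − 217,928,693.55 = TRY 5,425,570.

TRY 5,425,570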